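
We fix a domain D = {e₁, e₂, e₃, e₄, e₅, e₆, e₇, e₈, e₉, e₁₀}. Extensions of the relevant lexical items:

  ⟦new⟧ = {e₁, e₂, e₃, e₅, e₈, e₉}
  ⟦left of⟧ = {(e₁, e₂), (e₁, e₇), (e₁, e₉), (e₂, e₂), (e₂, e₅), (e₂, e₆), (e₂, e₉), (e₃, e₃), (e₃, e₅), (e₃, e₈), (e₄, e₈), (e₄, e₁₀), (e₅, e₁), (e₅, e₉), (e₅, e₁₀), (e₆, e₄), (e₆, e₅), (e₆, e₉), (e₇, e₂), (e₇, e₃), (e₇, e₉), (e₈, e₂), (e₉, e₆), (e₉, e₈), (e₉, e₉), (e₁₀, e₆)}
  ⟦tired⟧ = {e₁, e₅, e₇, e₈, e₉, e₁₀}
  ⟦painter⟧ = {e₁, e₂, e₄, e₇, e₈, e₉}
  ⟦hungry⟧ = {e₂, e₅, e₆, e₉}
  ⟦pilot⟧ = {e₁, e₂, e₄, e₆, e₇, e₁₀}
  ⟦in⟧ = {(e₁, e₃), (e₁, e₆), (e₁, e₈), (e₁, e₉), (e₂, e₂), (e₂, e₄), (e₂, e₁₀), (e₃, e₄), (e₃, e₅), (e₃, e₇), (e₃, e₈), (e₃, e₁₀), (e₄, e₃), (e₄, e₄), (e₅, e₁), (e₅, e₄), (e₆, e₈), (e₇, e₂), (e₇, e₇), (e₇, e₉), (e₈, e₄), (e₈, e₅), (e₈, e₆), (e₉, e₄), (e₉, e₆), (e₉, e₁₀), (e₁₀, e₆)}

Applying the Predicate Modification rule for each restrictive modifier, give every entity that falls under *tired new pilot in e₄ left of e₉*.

{ }

⟦in e₄⟧ = {x : ⟨x, e₄⟩ ∈ ⟦in⟧} = {e₂, e₃, e₄, e₅, e₈, e₉}
⟦left of e₉⟧ = {x : ⟨x, e₉⟩ ∈ ⟦left of⟧} = {e₁, e₂, e₅, e₆, e₇, e₉}
⟦pilot⟧ = {e₁, e₂, e₄, e₆, e₇, e₁₀}
… ∩ ⟦in e₄⟧ = {e₁, e₂, e₄, e₆, e₇, e₁₀} ∩ {e₂, e₃, e₄, e₅, e₈, e₉} = {e₂, e₄}
… ∩ ⟦left of e₉⟧ = {e₂, e₄} ∩ {e₁, e₂, e₅, e₆, e₇, e₉} = {e₂}
… ∩ ⟦tired⟧ = {e₂} ∩ {e₁, e₅, e₇, e₈, e₉, e₁₀} = ∅
… ∩ ⟦new⟧ = ∅ ∩ {e₁, e₂, e₃, e₅, e₈, e₉} = ∅
So ⟦tired new pilot in e₄ left of e₉⟧ = { }.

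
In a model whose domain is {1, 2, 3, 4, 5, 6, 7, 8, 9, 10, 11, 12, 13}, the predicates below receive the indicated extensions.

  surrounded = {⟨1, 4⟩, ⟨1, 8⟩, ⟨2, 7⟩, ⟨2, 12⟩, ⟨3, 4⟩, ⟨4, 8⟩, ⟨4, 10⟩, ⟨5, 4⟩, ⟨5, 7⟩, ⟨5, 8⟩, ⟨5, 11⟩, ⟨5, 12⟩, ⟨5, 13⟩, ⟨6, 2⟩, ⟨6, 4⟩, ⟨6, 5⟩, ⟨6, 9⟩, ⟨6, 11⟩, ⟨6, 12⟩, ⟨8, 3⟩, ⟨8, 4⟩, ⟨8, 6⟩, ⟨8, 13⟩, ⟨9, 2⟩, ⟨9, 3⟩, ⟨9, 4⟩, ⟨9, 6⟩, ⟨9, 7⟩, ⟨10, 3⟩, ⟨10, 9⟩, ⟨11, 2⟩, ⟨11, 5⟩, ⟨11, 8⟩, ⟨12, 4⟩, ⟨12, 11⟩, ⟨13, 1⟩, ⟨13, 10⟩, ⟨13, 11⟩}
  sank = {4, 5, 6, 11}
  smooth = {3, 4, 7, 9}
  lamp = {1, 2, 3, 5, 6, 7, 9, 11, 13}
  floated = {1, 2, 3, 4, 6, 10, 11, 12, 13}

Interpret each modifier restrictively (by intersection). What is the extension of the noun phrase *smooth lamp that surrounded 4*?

⟦that surrounded 4⟧ = {x : ⟨x, 4⟩ ∈ ⟦surrounded⟧} = {1, 3, 5, 6, 8, 9, 12}
⟦lamp⟧ = {1, 2, 3, 5, 6, 7, 9, 11, 13}
… ∩ ⟦that surrounded 4⟧ = {1, 2, 3, 5, 6, 7, 9, 11, 13} ∩ {1, 3, 5, 6, 8, 9, 12} = {1, 3, 5, 6, 9}
… ∩ ⟦smooth⟧ = {1, 3, 5, 6, 9} ∩ {3, 4, 7, 9} = {3, 9}
So ⟦smooth lamp that surrounded 4⟧ = {3, 9}.

{3, 9}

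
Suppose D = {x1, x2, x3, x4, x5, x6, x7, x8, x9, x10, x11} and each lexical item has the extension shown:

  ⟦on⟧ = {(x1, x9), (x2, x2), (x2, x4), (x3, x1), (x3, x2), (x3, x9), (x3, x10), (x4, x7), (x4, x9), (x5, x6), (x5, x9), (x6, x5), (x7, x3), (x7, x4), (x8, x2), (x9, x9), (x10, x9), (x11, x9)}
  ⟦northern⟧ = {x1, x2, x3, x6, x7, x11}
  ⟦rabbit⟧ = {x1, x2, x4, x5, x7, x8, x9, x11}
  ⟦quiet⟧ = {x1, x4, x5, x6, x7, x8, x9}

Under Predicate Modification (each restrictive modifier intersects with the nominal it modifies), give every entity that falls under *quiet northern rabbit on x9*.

{x1}

⟦on x9⟧ = {x : ⟨x, x9⟩ ∈ ⟦on⟧} = {x1, x3, x4, x5, x9, x10, x11}
⟦rabbit⟧ = {x1, x2, x4, x5, x7, x8, x9, x11}
… ∩ ⟦on x9⟧ = {x1, x2, x4, x5, x7, x8, x9, x11} ∩ {x1, x3, x4, x5, x9, x10, x11} = {x1, x4, x5, x9, x11}
… ∩ ⟦quiet⟧ = {x1, x4, x5, x9, x11} ∩ {x1, x4, x5, x6, x7, x8, x9} = {x1, x4, x5, x9}
… ∩ ⟦northern⟧ = {x1, x4, x5, x9} ∩ {x1, x2, x3, x6, x7, x11} = {x1}
So ⟦quiet northern rabbit on x9⟧ = {x1}.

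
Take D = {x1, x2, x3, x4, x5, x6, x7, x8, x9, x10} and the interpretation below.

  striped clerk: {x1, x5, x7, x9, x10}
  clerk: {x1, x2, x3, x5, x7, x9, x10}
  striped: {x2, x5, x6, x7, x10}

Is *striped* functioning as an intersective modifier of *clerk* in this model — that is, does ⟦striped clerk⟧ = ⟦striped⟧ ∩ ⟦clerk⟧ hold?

⟦striped⟧ ∩ ⟦clerk⟧ = {x2, x5, x6, x7, x10} ∩ {x1, x2, x3, x5, x7, x9, x10} = {x2, x5, x7, x10}
Observed ⟦striped clerk⟧ = {x1, x5, x7, x9, x10}.
These differ, so the modifier is not intersective in this model.

no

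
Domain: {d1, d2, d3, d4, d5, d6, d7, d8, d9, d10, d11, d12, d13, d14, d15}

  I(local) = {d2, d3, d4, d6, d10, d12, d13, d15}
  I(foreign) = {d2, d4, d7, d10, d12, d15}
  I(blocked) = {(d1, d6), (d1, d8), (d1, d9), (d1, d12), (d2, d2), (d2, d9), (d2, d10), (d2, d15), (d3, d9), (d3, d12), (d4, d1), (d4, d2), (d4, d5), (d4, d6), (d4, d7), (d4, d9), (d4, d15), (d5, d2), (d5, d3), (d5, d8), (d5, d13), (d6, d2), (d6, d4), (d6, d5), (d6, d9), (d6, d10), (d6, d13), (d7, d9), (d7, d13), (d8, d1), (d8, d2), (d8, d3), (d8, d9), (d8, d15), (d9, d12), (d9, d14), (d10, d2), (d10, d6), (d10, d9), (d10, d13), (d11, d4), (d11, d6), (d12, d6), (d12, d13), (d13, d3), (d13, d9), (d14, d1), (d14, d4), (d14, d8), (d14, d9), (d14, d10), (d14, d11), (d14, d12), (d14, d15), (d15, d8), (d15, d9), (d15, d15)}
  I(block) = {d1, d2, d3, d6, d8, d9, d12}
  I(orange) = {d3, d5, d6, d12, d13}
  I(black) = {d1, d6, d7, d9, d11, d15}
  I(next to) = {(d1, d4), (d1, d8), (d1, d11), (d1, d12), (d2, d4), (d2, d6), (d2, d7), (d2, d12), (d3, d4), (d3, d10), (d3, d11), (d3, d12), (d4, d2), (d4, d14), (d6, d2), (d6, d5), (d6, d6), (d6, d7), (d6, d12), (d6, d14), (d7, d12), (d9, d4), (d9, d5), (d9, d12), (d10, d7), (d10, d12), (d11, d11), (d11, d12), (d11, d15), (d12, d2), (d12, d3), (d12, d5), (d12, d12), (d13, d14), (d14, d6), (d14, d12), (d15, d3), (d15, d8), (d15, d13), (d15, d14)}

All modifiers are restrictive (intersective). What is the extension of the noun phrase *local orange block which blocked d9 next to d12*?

{d3, d6}

⟦which blocked d9⟧ = {x : ⟨x, d9⟩ ∈ ⟦blocked⟧} = {d1, d2, d3, d4, d6, d7, d8, d10, d13, d14, d15}
⟦next to d12⟧ = {x : ⟨x, d12⟩ ∈ ⟦next to⟧} = {d1, d2, d3, d6, d7, d9, d10, d11, d12, d14}
⟦block⟧ = {d1, d2, d3, d6, d8, d9, d12}
… ∩ ⟦which blocked d9⟧ = {d1, d2, d3, d6, d8, d9, d12} ∩ {d1, d2, d3, d4, d6, d7, d8, d10, d13, d14, d15} = {d1, d2, d3, d6, d8}
… ∩ ⟦next to d12⟧ = {d1, d2, d3, d6, d8} ∩ {d1, d2, d3, d6, d7, d9, d10, d11, d12, d14} = {d1, d2, d3, d6}
… ∩ ⟦local⟧ = {d1, d2, d3, d6} ∩ {d2, d3, d4, d6, d10, d12, d13, d15} = {d2, d3, d6}
… ∩ ⟦orange⟧ = {d2, d3, d6} ∩ {d3, d5, d6, d12, d13} = {d3, d6}
So ⟦local orange block which blocked d9 next to d12⟧ = {d3, d6}.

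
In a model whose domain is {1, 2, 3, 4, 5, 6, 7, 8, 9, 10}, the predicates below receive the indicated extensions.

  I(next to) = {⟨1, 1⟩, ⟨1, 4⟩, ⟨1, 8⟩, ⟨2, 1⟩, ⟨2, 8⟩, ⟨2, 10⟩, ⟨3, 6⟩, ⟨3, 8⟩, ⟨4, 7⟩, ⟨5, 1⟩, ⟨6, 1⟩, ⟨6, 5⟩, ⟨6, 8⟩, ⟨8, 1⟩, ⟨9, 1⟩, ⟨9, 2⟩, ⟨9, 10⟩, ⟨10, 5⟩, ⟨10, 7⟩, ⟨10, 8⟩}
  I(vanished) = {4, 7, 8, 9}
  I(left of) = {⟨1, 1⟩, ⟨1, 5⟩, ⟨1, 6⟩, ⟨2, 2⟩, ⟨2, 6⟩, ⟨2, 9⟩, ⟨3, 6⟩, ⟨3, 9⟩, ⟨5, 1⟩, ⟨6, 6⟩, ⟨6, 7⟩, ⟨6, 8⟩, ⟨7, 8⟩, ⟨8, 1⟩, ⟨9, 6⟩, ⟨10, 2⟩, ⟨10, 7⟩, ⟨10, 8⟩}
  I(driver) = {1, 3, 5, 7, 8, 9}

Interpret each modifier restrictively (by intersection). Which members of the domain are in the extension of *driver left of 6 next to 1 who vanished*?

{9}

⟦left of 6⟧ = {x : ⟨x, 6⟩ ∈ ⟦left of⟧} = {1, 2, 3, 6, 9}
⟦next to 1⟧ = {x : ⟨x, 1⟩ ∈ ⟦next to⟧} = {1, 2, 5, 6, 8, 9}
⟦who vanished⟧ = ⟦vanished⟧ = {4, 7, 8, 9}
⟦driver⟧ = {1, 3, 5, 7, 8, 9}
… ∩ ⟦left of 6⟧ = {1, 3, 5, 7, 8, 9} ∩ {1, 2, 3, 6, 9} = {1, 3, 9}
… ∩ ⟦next to 1⟧ = {1, 3, 9} ∩ {1, 2, 5, 6, 8, 9} = {1, 9}
… ∩ ⟦who vanished⟧ = {1, 9} ∩ {4, 7, 8, 9} = {9}
So ⟦driver left of 6 next to 1 who vanished⟧ = {9}.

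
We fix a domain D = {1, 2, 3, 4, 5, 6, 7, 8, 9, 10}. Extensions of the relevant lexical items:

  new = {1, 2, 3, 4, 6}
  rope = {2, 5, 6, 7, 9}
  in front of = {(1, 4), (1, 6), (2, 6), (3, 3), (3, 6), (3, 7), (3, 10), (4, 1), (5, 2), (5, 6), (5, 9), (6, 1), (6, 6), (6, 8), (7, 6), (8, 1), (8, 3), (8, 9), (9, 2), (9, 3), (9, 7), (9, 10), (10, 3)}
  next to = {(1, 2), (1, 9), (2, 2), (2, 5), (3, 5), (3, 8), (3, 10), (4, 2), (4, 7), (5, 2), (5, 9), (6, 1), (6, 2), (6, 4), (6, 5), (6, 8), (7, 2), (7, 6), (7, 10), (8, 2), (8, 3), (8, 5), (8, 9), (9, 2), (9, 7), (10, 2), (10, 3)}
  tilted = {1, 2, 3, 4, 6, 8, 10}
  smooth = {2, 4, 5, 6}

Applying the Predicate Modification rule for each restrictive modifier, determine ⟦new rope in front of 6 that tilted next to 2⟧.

{2, 6}

⟦in front of 6⟧ = {x : ⟨x, 6⟩ ∈ ⟦in front of⟧} = {1, 2, 3, 5, 6, 7}
⟦that tilted⟧ = ⟦tilted⟧ = {1, 2, 3, 4, 6, 8, 10}
⟦next to 2⟧ = {x : ⟨x, 2⟩ ∈ ⟦next to⟧} = {1, 2, 4, 5, 6, 7, 8, 9, 10}
⟦rope⟧ = {2, 5, 6, 7, 9}
… ∩ ⟦in front of 6⟧ = {2, 5, 6, 7, 9} ∩ {1, 2, 3, 5, 6, 7} = {2, 5, 6, 7}
… ∩ ⟦that tilted⟧ = {2, 5, 6, 7} ∩ {1, 2, 3, 4, 6, 8, 10} = {2, 6}
… ∩ ⟦next to 2⟧ = {2, 6} ∩ {1, 2, 4, 5, 6, 7, 8, 9, 10} = {2, 6}
… ∩ ⟦new⟧ = {2, 6} ∩ {1, 2, 3, 4, 6} = {2, 6}
So ⟦new rope in front of 6 that tilted next to 2⟧ = {2, 6}.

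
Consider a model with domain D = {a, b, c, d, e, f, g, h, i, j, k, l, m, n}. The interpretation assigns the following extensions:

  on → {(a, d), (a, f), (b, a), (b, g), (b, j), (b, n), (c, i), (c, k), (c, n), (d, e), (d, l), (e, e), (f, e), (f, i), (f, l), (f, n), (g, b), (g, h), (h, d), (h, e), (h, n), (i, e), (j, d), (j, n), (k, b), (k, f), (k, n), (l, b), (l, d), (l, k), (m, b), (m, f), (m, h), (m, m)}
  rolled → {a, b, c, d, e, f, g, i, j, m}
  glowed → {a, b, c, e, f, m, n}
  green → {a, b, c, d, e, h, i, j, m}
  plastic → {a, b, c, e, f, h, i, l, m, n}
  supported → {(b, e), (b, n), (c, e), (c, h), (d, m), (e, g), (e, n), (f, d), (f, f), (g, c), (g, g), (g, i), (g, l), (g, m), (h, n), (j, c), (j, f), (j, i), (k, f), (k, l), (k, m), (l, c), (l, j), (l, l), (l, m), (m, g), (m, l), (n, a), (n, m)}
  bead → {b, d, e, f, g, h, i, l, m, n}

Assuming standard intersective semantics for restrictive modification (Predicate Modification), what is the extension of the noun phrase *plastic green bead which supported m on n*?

{}

⟦which supported m⟧ = {x : ⟨x, m⟩ ∈ ⟦supported⟧} = {d, g, k, l, n}
⟦on n⟧ = {x : ⟨x, n⟩ ∈ ⟦on⟧} = {b, c, f, h, j, k}
⟦bead⟧ = {b, d, e, f, g, h, i, l, m, n}
… ∩ ⟦which supported m⟧ = {b, d, e, f, g, h, i, l, m, n} ∩ {d, g, k, l, n} = {d, g, l, n}
… ∩ ⟦on n⟧ = {d, g, l, n} ∩ {b, c, f, h, j, k} = ∅
… ∩ ⟦plastic⟧ = ∅ ∩ {a, b, c, e, f, h, i, l, m, n} = ∅
… ∩ ⟦green⟧ = ∅ ∩ {a, b, c, d, e, h, i, j, m} = ∅
So ⟦plastic green bead which supported m on n⟧ = {}.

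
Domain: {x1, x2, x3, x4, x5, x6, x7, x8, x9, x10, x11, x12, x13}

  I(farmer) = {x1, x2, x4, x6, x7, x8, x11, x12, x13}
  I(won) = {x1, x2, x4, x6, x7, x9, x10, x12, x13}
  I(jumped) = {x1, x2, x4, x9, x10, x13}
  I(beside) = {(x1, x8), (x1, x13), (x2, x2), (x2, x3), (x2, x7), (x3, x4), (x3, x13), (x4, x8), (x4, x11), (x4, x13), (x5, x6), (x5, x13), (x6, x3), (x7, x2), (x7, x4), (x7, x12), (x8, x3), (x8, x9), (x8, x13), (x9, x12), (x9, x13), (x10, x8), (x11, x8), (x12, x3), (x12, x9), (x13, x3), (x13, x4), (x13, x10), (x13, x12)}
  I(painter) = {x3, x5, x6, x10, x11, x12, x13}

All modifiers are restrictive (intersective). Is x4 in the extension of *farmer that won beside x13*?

⟦that won⟧ = ⟦won⟧ = {x1, x2, x4, x6, x7, x9, x10, x12, x13}
⟦beside x13⟧ = {x : ⟨x, x13⟩ ∈ ⟦beside⟧} = {x1, x3, x4, x5, x8, x9}
⟦farmer⟧ = {x1, x2, x4, x6, x7, x8, x11, x12, x13}
… ∩ ⟦that won⟧ = {x1, x2, x4, x6, x7, x8, x11, x12, x13} ∩ {x1, x2, x4, x6, x7, x9, x10, x12, x13} = {x1, x2, x4, x6, x7, x12, x13}
… ∩ ⟦beside x13⟧ = {x1, x2, x4, x6, x7, x12, x13} ∩ {x1, x3, x4, x5, x8, x9} = {x1, x4}
⟦farmer that won beside x13⟧ = {x1, x4}; x4 ∈ this set.

yes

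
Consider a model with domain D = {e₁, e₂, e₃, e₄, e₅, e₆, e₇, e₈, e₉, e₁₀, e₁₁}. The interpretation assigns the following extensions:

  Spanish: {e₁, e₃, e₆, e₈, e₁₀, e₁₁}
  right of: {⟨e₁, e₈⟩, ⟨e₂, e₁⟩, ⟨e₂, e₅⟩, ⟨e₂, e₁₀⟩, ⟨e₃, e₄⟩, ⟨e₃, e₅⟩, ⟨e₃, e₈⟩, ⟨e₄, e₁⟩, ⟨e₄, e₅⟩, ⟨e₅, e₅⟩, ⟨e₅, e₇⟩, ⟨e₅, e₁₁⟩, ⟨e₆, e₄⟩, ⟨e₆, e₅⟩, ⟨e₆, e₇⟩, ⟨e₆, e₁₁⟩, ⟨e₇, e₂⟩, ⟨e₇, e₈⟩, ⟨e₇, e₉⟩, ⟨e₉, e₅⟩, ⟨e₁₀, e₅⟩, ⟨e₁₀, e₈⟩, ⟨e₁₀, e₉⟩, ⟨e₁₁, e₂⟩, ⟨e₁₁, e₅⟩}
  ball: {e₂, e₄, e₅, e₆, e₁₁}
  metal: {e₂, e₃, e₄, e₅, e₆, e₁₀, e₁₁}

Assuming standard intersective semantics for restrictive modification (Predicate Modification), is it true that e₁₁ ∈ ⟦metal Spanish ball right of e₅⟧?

yes

⟦right of e₅⟧ = {x : ⟨x, e₅⟩ ∈ ⟦right of⟧} = {e₂, e₃, e₄, e₅, e₆, e₉, e₁₀, e₁₁}
⟦ball⟧ = {e₂, e₄, e₅, e₆, e₁₁}
… ∩ ⟦right of e₅⟧ = {e₂, e₄, e₅, e₆, e₁₁} ∩ {e₂, e₃, e₄, e₅, e₆, e₉, e₁₀, e₁₁} = {e₂, e₄, e₅, e₆, e₁₁}
… ∩ ⟦metal⟧ = {e₂, e₄, e₅, e₆, e₁₁} ∩ {e₂, e₃, e₄, e₅, e₆, e₁₀, e₁₁} = {e₂, e₄, e₅, e₆, e₁₁}
… ∩ ⟦Spanish⟧ = {e₂, e₄, e₅, e₆, e₁₁} ∩ {e₁, e₃, e₆, e₈, e₁₀, e₁₁} = {e₆, e₁₁}
⟦metal Spanish ball right of e₅⟧ = {e₆, e₁₁}; e₁₁ ∈ this set.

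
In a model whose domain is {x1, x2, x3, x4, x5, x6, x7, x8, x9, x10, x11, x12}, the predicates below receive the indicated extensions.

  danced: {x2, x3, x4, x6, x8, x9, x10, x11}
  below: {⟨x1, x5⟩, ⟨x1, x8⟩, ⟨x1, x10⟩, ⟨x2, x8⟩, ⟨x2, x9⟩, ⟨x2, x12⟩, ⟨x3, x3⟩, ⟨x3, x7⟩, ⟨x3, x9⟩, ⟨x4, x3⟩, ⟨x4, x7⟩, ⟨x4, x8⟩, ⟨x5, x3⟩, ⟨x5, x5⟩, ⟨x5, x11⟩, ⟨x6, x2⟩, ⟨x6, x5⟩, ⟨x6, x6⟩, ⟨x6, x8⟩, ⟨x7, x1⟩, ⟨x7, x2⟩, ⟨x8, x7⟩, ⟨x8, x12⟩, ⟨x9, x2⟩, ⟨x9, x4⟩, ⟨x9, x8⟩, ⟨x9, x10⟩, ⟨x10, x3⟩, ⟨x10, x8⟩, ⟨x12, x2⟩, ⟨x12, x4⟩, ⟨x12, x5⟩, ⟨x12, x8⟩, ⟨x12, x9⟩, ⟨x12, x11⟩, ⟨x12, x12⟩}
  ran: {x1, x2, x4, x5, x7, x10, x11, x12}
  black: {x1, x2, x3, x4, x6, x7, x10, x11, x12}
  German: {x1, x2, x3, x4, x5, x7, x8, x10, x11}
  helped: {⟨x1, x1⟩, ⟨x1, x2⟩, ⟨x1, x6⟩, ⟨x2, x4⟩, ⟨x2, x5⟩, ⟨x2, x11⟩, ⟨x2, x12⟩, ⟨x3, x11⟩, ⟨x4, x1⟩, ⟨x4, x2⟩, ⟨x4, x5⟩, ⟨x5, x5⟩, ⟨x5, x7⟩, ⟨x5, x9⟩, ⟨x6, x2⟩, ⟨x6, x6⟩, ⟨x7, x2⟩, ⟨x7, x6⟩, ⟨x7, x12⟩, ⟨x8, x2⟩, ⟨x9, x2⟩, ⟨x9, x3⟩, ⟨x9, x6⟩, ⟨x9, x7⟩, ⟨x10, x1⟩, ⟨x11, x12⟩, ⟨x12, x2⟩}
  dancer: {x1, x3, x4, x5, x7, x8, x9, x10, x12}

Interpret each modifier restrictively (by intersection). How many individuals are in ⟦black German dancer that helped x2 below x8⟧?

2

⟦that helped x2⟧ = {x : ⟨x, x2⟩ ∈ ⟦helped⟧} = {x1, x4, x6, x7, x8, x9, x12}
⟦below x8⟧ = {x : ⟨x, x8⟩ ∈ ⟦below⟧} = {x1, x2, x4, x6, x9, x10, x12}
⟦dancer⟧ = {x1, x3, x4, x5, x7, x8, x9, x10, x12}
… ∩ ⟦that helped x2⟧ = {x1, x3, x4, x5, x7, x8, x9, x10, x12} ∩ {x1, x4, x6, x7, x8, x9, x12} = {x1, x4, x7, x8, x9, x12}
… ∩ ⟦below x8⟧ = {x1, x4, x7, x8, x9, x12} ∩ {x1, x2, x4, x6, x9, x10, x12} = {x1, x4, x9, x12}
… ∩ ⟦black⟧ = {x1, x4, x9, x12} ∩ {x1, x2, x3, x4, x6, x7, x10, x11, x12} = {x1, x4, x12}
… ∩ ⟦German⟧ = {x1, x4, x12} ∩ {x1, x2, x3, x4, x5, x7, x8, x10, x11} = {x1, x4}
⟦black German dancer that helped x2 below x8⟧ = {x1, x4}, so the cardinality is 2.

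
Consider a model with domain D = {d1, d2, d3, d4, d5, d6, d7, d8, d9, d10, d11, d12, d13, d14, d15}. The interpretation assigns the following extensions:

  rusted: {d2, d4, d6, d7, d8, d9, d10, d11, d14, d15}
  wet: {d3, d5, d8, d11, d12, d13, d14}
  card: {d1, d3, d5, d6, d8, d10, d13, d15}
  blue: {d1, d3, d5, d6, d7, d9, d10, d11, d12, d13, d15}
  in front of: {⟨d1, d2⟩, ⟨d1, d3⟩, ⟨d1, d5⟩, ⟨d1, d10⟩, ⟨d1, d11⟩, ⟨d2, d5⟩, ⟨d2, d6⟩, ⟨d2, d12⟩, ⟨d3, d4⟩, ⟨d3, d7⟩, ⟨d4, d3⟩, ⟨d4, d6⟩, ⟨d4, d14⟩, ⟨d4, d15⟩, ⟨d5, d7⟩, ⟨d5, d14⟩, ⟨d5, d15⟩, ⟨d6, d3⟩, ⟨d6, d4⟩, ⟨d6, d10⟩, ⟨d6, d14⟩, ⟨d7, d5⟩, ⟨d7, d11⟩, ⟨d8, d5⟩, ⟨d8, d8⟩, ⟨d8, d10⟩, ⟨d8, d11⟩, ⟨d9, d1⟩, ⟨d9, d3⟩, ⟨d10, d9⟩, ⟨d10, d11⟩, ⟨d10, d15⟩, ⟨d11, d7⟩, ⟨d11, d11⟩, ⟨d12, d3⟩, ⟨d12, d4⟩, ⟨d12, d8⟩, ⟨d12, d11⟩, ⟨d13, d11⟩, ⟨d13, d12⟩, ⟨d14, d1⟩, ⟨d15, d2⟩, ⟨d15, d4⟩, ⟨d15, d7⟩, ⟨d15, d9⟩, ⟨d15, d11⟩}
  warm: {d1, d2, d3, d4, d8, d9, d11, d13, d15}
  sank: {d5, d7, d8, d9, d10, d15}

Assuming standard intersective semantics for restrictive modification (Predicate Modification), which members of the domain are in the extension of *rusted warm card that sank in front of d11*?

{d8, d15}

⟦that sank⟧ = ⟦sank⟧ = {d5, d7, d8, d9, d10, d15}
⟦in front of d11⟧ = {x : ⟨x, d11⟩ ∈ ⟦in front of⟧} = {d1, d7, d8, d10, d11, d12, d13, d15}
⟦card⟧ = {d1, d3, d5, d6, d8, d10, d13, d15}
… ∩ ⟦that sank⟧ = {d1, d3, d5, d6, d8, d10, d13, d15} ∩ {d5, d7, d8, d9, d10, d15} = {d5, d8, d10, d15}
… ∩ ⟦in front of d11⟧ = {d5, d8, d10, d15} ∩ {d1, d7, d8, d10, d11, d12, d13, d15} = {d8, d10, d15}
… ∩ ⟦rusted⟧ = {d8, d10, d15} ∩ {d2, d4, d6, d7, d8, d9, d10, d11, d14, d15} = {d8, d10, d15}
… ∩ ⟦warm⟧ = {d8, d10, d15} ∩ {d1, d2, d3, d4, d8, d9, d11, d13, d15} = {d8, d15}
So ⟦rusted warm card that sank in front of d11⟧ = {d8, d15}.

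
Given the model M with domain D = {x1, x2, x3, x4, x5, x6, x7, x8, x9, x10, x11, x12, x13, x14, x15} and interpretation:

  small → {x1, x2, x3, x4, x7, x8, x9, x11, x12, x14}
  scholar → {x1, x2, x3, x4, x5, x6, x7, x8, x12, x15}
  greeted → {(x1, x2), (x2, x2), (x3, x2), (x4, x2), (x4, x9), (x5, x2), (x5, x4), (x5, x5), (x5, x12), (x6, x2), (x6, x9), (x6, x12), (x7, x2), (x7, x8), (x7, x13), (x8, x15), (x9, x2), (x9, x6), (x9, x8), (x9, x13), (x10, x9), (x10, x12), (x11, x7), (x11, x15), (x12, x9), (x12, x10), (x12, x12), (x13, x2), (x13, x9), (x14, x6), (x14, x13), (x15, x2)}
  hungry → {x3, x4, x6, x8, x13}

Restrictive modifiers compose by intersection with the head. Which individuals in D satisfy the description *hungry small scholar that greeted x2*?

{x3, x4}

⟦that greeted x2⟧ = {x : ⟨x, x2⟩ ∈ ⟦greeted⟧} = {x1, x2, x3, x4, x5, x6, x7, x9, x13, x15}
⟦scholar⟧ = {x1, x2, x3, x4, x5, x6, x7, x8, x12, x15}
… ∩ ⟦that greeted x2⟧ = {x1, x2, x3, x4, x5, x6, x7, x8, x12, x15} ∩ {x1, x2, x3, x4, x5, x6, x7, x9, x13, x15} = {x1, x2, x3, x4, x5, x6, x7, x15}
… ∩ ⟦hungry⟧ = {x1, x2, x3, x4, x5, x6, x7, x15} ∩ {x3, x4, x6, x8, x13} = {x3, x4, x6}
… ∩ ⟦small⟧ = {x3, x4, x6} ∩ {x1, x2, x3, x4, x7, x8, x9, x11, x12, x14} = {x3, x4}
So ⟦hungry small scholar that greeted x2⟧ = {x3, x4}.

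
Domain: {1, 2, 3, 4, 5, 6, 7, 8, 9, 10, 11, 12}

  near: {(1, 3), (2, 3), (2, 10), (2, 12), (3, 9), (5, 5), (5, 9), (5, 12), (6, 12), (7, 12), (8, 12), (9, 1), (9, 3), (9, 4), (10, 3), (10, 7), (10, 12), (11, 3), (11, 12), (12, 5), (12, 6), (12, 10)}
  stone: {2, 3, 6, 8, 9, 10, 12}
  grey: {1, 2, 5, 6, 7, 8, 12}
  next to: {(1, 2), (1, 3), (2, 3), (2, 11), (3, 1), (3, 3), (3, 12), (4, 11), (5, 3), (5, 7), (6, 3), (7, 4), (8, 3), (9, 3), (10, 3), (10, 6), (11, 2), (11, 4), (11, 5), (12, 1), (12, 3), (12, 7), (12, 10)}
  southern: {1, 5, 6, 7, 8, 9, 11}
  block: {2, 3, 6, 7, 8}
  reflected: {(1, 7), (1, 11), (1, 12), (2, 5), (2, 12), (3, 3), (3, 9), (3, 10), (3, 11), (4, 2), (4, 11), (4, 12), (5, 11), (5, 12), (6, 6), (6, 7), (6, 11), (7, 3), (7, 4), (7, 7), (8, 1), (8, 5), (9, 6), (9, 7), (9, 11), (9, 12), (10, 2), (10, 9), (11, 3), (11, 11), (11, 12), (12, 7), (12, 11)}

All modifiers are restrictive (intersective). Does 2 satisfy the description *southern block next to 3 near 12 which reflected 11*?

no

⟦next to 3⟧ = {x : ⟨x, 3⟩ ∈ ⟦next to⟧} = {1, 2, 3, 5, 6, 8, 9, 10, 12}
⟦near 12⟧ = {x : ⟨x, 12⟩ ∈ ⟦near⟧} = {2, 5, 6, 7, 8, 10, 11}
⟦which reflected 11⟧ = {x : ⟨x, 11⟩ ∈ ⟦reflected⟧} = {1, 3, 4, 5, 6, 9, 11, 12}
⟦block⟧ = {2, 3, 6, 7, 8}
… ∩ ⟦next to 3⟧ = {2, 3, 6, 7, 8} ∩ {1, 2, 3, 5, 6, 8, 9, 10, 12} = {2, 3, 6, 8}
… ∩ ⟦near 12⟧ = {2, 3, 6, 8} ∩ {2, 5, 6, 7, 8, 10, 11} = {2, 6, 8}
… ∩ ⟦which reflected 11⟧ = {2, 6, 8} ∩ {1, 3, 4, 5, 6, 9, 11, 12} = {6}
… ∩ ⟦southern⟧ = {6} ∩ {1, 5, 6, 7, 8, 9, 11} = {6}
⟦southern block next to 3 near 12 which reflected 11⟧ = {6}; 2 ∉ this set.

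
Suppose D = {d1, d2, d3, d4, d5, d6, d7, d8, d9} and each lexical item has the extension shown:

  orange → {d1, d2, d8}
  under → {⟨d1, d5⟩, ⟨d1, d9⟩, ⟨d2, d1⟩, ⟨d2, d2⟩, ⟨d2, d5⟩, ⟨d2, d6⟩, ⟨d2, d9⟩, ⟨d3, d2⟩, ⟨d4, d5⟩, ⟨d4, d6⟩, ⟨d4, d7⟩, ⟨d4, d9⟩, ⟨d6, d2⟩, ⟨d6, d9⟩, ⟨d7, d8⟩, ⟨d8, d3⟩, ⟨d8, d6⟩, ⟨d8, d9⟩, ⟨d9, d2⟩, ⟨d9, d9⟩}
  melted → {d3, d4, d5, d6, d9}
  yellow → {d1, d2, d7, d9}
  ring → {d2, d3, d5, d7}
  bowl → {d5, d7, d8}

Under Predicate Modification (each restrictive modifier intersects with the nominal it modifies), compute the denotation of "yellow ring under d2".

{d2}

⟦under d2⟧ = {x : ⟨x, d2⟩ ∈ ⟦under⟧} = {d2, d3, d6, d9}
⟦ring⟧ = {d2, d3, d5, d7}
… ∩ ⟦under d2⟧ = {d2, d3, d5, d7} ∩ {d2, d3, d6, d9} = {d2, d3}
… ∩ ⟦yellow⟧ = {d2, d3} ∩ {d1, d2, d7, d9} = {d2}
So ⟦yellow ring under d2⟧ = {d2}.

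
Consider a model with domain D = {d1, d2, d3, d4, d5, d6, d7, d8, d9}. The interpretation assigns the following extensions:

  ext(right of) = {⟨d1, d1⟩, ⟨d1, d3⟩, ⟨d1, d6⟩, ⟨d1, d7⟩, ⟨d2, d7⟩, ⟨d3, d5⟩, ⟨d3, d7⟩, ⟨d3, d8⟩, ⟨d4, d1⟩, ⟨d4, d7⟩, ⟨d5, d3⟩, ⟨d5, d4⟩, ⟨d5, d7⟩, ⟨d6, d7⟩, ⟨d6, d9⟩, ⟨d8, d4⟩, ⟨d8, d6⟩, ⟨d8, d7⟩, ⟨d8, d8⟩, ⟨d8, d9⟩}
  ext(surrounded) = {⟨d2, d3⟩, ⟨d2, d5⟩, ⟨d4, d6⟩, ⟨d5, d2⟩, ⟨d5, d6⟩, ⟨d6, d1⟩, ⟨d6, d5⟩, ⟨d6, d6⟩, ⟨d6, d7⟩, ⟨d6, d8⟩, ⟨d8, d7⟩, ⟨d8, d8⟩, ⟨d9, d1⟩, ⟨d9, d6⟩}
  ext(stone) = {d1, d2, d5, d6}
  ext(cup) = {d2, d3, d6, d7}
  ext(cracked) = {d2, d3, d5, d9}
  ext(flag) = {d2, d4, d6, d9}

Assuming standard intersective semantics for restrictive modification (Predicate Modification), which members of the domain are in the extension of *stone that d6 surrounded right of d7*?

⟦that d6 surrounded⟧ = {x : ⟨d6, x⟩ ∈ ⟦surrounded⟧} = {d1, d5, d6, d7, d8}
⟦right of d7⟧ = {x : ⟨x, d7⟩ ∈ ⟦right of⟧} = {d1, d2, d3, d4, d5, d6, d8}
⟦stone⟧ = {d1, d2, d5, d6}
… ∩ ⟦that d6 surrounded⟧ = {d1, d2, d5, d6} ∩ {d1, d5, d6, d7, d8} = {d1, d5, d6}
… ∩ ⟦right of d7⟧ = {d1, d5, d6} ∩ {d1, d2, d3, d4, d5, d6, d8} = {d1, d5, d6}
So ⟦stone that d6 surrounded right of d7⟧ = {d1, d5, d6}.

{d1, d5, d6}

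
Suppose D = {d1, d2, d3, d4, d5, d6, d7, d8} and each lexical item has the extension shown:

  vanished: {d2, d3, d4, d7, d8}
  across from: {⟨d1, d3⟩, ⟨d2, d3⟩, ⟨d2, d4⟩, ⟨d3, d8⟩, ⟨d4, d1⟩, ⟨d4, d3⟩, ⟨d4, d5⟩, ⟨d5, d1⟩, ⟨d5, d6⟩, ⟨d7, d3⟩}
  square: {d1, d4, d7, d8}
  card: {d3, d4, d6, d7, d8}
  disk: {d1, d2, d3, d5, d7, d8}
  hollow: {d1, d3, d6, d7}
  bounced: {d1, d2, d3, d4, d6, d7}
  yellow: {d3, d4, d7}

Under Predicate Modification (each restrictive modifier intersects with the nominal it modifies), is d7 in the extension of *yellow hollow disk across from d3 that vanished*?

⟦across from d3⟧ = {x : ⟨x, d3⟩ ∈ ⟦across from⟧} = {d1, d2, d4, d7}
⟦that vanished⟧ = ⟦vanished⟧ = {d2, d3, d4, d7, d8}
⟦disk⟧ = {d1, d2, d3, d5, d7, d8}
… ∩ ⟦across from d3⟧ = {d1, d2, d3, d5, d7, d8} ∩ {d1, d2, d4, d7} = {d1, d2, d7}
… ∩ ⟦that vanished⟧ = {d1, d2, d7} ∩ {d2, d3, d4, d7, d8} = {d2, d7}
… ∩ ⟦yellow⟧ = {d2, d7} ∩ {d3, d4, d7} = {d7}
… ∩ ⟦hollow⟧ = {d7} ∩ {d1, d3, d6, d7} = {d7}
⟦yellow hollow disk across from d3 that vanished⟧ = {d7}; d7 ∈ this set.

yes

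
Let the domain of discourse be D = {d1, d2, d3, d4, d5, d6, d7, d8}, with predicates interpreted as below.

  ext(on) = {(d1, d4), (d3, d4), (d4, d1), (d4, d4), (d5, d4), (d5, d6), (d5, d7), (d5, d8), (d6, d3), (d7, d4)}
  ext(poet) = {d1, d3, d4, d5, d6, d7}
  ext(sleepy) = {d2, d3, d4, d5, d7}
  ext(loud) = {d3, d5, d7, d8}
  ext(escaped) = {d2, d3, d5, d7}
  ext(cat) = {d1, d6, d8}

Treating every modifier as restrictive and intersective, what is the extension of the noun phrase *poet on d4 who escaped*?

{d3, d5, d7}

⟦on d4⟧ = {x : ⟨x, d4⟩ ∈ ⟦on⟧} = {d1, d3, d4, d5, d7}
⟦who escaped⟧ = ⟦escaped⟧ = {d2, d3, d5, d7}
⟦poet⟧ = {d1, d3, d4, d5, d6, d7}
… ∩ ⟦on d4⟧ = {d1, d3, d4, d5, d6, d7} ∩ {d1, d3, d4, d5, d7} = {d1, d3, d4, d5, d7}
… ∩ ⟦who escaped⟧ = {d1, d3, d4, d5, d7} ∩ {d2, d3, d5, d7} = {d3, d5, d7}
So ⟦poet on d4 who escaped⟧ = {d3, d5, d7}.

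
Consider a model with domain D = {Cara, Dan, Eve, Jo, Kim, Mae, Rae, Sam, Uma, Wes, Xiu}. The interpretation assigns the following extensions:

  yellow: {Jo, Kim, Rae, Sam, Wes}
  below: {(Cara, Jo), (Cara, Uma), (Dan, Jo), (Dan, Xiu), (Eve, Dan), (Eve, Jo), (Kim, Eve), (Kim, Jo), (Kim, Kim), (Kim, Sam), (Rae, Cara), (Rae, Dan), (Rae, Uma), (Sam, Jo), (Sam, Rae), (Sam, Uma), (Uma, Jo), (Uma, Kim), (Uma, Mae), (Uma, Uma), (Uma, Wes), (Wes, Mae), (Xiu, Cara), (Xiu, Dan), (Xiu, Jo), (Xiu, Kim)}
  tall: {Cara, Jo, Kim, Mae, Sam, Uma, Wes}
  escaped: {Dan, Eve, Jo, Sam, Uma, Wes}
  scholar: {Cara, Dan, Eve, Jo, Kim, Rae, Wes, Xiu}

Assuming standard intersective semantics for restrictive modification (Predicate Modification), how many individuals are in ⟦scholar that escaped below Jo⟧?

2

⟦that escaped⟧ = ⟦escaped⟧ = {Dan, Eve, Jo, Sam, Uma, Wes}
⟦below Jo⟧ = {x : ⟨x, Jo⟩ ∈ ⟦below⟧} = {Cara, Dan, Eve, Kim, Sam, Uma, Xiu}
⟦scholar⟧ = {Cara, Dan, Eve, Jo, Kim, Rae, Wes, Xiu}
… ∩ ⟦that escaped⟧ = {Cara, Dan, Eve, Jo, Kim, Rae, Wes, Xiu} ∩ {Dan, Eve, Jo, Sam, Uma, Wes} = {Dan, Eve, Jo, Wes}
… ∩ ⟦below Jo⟧ = {Dan, Eve, Jo, Wes} ∩ {Cara, Dan, Eve, Kim, Sam, Uma, Xiu} = {Dan, Eve}
⟦scholar that escaped below Jo⟧ = {Dan, Eve}, so the cardinality is 2.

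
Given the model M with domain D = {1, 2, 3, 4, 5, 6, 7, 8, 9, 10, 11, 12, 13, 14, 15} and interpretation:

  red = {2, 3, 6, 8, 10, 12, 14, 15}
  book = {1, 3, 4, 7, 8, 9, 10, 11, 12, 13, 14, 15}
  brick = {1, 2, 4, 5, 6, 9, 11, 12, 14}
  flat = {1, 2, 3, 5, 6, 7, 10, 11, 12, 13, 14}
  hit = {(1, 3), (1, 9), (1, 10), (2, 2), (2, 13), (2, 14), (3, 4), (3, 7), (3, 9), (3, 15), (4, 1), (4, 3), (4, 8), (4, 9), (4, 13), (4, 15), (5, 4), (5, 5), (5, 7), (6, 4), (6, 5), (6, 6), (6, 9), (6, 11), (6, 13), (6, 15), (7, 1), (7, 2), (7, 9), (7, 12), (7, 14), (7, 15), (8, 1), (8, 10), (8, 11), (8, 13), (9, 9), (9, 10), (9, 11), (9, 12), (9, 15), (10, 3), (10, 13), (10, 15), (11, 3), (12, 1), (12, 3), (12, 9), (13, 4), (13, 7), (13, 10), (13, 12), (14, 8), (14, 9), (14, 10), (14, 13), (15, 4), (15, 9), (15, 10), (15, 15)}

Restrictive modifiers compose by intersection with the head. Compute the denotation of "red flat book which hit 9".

{3, 12, 14}

⟦which hit 9⟧ = {x : ⟨x, 9⟩ ∈ ⟦hit⟧} = {1, 3, 4, 6, 7, 9, 12, 14, 15}
⟦book⟧ = {1, 3, 4, 7, 8, 9, 10, 11, 12, 13, 14, 15}
… ∩ ⟦which hit 9⟧ = {1, 3, 4, 7, 8, 9, 10, 11, 12, 13, 14, 15} ∩ {1, 3, 4, 6, 7, 9, 12, 14, 15} = {1, 3, 4, 7, 9, 12, 14, 15}
… ∩ ⟦red⟧ = {1, 3, 4, 7, 9, 12, 14, 15} ∩ {2, 3, 6, 8, 10, 12, 14, 15} = {3, 12, 14, 15}
… ∩ ⟦flat⟧ = {3, 12, 14, 15} ∩ {1, 2, 3, 5, 6, 7, 10, 11, 12, 13, 14} = {3, 12, 14}
So ⟦red flat book which hit 9⟧ = {3, 12, 14}.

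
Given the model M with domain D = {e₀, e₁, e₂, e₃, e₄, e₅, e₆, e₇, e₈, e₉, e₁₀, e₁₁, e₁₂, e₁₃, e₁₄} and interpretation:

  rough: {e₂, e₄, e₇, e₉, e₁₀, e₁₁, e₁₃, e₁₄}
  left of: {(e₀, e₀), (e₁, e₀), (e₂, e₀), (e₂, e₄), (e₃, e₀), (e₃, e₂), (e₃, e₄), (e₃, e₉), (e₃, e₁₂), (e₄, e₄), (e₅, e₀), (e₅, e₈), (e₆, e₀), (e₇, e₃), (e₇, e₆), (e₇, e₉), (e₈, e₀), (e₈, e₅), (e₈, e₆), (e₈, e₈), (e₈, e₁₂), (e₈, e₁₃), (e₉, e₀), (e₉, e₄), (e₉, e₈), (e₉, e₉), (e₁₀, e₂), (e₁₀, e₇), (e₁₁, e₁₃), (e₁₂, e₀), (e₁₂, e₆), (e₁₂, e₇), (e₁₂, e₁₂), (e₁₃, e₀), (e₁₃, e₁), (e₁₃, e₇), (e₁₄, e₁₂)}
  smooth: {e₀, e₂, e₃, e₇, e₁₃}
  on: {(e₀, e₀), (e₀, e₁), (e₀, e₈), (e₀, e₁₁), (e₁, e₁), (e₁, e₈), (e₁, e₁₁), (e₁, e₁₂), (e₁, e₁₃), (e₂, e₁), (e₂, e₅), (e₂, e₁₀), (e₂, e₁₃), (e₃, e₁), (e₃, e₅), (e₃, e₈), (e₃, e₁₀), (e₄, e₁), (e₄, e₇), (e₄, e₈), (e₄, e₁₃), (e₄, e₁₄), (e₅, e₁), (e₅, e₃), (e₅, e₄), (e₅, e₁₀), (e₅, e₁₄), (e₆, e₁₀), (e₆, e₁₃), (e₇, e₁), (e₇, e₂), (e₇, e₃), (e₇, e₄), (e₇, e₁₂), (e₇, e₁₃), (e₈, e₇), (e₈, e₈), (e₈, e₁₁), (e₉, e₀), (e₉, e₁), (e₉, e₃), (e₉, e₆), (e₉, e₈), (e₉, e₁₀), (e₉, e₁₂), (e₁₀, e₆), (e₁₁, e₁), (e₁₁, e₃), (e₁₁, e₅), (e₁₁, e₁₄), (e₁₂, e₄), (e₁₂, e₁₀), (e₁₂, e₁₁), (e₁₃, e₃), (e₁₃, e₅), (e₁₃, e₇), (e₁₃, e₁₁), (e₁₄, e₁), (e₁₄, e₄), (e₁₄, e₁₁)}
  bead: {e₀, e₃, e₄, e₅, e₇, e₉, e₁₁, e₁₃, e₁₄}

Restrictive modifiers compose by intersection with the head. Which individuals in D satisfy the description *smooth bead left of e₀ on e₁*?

⟦left of e₀⟧ = {x : ⟨x, e₀⟩ ∈ ⟦left of⟧} = {e₀, e₁, e₂, e₃, e₅, e₆, e₈, e₉, e₁₂, e₁₃}
⟦on e₁⟧ = {x : ⟨x, e₁⟩ ∈ ⟦on⟧} = {e₀, e₁, e₂, e₃, e₄, e₅, e₇, e₉, e₁₁, e₁₄}
⟦bead⟧ = {e₀, e₃, e₄, e₅, e₇, e₉, e₁₁, e₁₃, e₁₄}
… ∩ ⟦left of e₀⟧ = {e₀, e₃, e₄, e₅, e₇, e₉, e₁₁, e₁₃, e₁₄} ∩ {e₀, e₁, e₂, e₃, e₅, e₆, e₈, e₉, e₁₂, e₁₃} = {e₀, e₃, e₅, e₉, e₁₃}
… ∩ ⟦on e₁⟧ = {e₀, e₃, e₅, e₉, e₁₃} ∩ {e₀, e₁, e₂, e₃, e₄, e₅, e₇, e₉, e₁₁, e₁₄} = {e₀, e₃, e₅, e₉}
… ∩ ⟦smooth⟧ = {e₀, e₃, e₅, e₉} ∩ {e₀, e₂, e₃, e₇, e₁₃} = {e₀, e₃}
So ⟦smooth bead left of e₀ on e₁⟧ = {e₀, e₃}.

{e₀, e₃}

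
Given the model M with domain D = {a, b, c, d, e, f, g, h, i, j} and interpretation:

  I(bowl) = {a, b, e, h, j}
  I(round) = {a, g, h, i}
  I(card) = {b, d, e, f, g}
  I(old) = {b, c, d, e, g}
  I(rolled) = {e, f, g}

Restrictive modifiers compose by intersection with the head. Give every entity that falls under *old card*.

{b, d, e, g}

⟦card⟧ = {b, d, e, f, g}
… ∩ ⟦old⟧ = {b, d, e, f, g} ∩ {b, c, d, e, g} = {b, d, e, g}
So ⟦old card⟧ = {b, d, e, g}.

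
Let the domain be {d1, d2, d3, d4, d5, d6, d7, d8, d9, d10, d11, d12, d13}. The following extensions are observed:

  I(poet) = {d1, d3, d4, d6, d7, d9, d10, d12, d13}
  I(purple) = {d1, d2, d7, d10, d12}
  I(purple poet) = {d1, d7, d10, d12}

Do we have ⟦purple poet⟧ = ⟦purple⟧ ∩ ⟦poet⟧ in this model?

yes

⟦purple⟧ ∩ ⟦poet⟧ = {d1, d2, d7, d10, d12} ∩ {d1, d3, d4, d6, d7, d9, d10, d12, d13} = {d1, d7, d10, d12}
Observed ⟦purple poet⟧ = {d1, d7, d10, d12}.
These coincide, so the modifier is intersective here.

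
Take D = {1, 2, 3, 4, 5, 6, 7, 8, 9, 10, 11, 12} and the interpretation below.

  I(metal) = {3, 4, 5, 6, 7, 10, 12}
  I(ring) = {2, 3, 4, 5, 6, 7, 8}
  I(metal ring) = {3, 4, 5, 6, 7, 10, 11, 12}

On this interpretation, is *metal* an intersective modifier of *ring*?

no

⟦metal⟧ ∩ ⟦ring⟧ = {3, 4, 5, 6, 7, 10, 12} ∩ {2, 3, 4, 5, 6, 7, 8} = {3, 4, 5, 6, 7}
Observed ⟦metal ring⟧ = {3, 4, 5, 6, 7, 10, 11, 12}.
These differ, so the modifier is not intersective in this model.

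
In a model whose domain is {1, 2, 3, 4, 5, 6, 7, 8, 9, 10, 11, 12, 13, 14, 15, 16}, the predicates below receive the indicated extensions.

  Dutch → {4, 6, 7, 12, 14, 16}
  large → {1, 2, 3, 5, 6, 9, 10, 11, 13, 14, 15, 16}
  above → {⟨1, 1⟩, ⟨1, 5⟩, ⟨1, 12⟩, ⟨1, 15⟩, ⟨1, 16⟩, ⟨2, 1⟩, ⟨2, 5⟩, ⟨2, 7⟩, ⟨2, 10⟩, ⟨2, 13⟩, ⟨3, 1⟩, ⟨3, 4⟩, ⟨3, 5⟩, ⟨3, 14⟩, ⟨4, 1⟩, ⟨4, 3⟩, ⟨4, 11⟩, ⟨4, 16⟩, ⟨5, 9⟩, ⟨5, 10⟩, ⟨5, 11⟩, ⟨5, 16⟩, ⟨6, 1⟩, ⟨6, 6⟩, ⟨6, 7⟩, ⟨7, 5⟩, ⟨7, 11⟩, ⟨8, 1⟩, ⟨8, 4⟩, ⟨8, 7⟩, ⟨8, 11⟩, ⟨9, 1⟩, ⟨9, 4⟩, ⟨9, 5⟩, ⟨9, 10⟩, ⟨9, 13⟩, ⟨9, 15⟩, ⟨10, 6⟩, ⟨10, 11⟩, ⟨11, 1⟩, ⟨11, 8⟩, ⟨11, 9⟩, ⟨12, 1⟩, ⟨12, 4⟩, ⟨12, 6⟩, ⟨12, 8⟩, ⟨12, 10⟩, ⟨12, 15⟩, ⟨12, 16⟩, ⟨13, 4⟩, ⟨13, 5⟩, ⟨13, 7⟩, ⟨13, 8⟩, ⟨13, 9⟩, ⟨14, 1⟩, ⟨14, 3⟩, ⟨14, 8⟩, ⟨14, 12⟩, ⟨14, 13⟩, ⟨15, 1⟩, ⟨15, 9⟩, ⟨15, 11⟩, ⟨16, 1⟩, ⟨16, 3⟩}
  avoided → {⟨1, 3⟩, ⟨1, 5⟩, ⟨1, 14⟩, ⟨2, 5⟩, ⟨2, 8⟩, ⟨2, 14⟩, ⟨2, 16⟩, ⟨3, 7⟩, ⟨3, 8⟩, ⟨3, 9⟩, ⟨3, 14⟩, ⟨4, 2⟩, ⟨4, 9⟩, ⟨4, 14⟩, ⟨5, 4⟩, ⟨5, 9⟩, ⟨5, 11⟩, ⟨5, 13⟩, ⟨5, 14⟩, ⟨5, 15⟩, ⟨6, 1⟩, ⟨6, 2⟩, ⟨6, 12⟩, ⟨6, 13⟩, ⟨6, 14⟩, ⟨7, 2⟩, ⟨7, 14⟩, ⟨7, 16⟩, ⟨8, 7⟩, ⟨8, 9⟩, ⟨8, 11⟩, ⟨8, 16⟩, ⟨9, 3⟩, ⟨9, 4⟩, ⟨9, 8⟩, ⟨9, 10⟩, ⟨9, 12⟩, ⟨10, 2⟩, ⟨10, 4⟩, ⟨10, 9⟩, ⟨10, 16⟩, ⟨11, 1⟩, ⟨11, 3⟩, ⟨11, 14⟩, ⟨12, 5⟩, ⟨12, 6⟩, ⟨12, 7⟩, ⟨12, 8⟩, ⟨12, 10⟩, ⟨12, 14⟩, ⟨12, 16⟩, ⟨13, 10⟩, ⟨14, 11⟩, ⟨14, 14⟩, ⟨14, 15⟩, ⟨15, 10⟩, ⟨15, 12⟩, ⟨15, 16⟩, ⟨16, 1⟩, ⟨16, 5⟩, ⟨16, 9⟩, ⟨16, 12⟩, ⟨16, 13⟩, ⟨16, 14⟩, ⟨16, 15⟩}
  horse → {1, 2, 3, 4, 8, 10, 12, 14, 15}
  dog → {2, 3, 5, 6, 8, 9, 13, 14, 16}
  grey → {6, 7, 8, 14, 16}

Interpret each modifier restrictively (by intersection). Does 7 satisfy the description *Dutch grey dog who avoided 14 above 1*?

⟦who avoided 14⟧ = {x : ⟨x, 14⟩ ∈ ⟦avoided⟧} = {1, 2, 3, 4, 5, 6, 7, 11, 12, 14, 16}
⟦above 1⟧ = {x : ⟨x, 1⟩ ∈ ⟦above⟧} = {1, 2, 3, 4, 6, 8, 9, 11, 12, 14, 15, 16}
⟦dog⟧ = {2, 3, 5, 6, 8, 9, 13, 14, 16}
… ∩ ⟦who avoided 14⟧ = {2, 3, 5, 6, 8, 9, 13, 14, 16} ∩ {1, 2, 3, 4, 5, 6, 7, 11, 12, 14, 16} = {2, 3, 5, 6, 14, 16}
… ∩ ⟦above 1⟧ = {2, 3, 5, 6, 14, 16} ∩ {1, 2, 3, 4, 6, 8, 9, 11, 12, 14, 15, 16} = {2, 3, 6, 14, 16}
… ∩ ⟦Dutch⟧ = {2, 3, 6, 14, 16} ∩ {4, 6, 7, 12, 14, 16} = {6, 14, 16}
… ∩ ⟦grey⟧ = {6, 14, 16} ∩ {6, 7, 8, 14, 16} = {6, 14, 16}
⟦Dutch grey dog who avoided 14 above 1⟧ = {6, 14, 16}; 7 ∉ this set.

no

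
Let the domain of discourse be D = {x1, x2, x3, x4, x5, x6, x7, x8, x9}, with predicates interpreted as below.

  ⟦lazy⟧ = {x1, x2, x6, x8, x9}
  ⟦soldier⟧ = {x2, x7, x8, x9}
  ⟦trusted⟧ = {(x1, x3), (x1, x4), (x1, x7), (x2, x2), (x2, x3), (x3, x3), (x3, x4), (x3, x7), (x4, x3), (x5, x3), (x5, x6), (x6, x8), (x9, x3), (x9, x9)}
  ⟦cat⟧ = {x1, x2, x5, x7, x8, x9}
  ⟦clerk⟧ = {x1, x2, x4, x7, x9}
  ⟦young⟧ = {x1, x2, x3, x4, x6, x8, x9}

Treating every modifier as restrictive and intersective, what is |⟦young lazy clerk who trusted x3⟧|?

⟦who trusted x3⟧ = {x : ⟨x, x3⟩ ∈ ⟦trusted⟧} = {x1, x2, x3, x4, x5, x9}
⟦clerk⟧ = {x1, x2, x4, x7, x9}
… ∩ ⟦who trusted x3⟧ = {x1, x2, x4, x7, x9} ∩ {x1, x2, x3, x4, x5, x9} = {x1, x2, x4, x9}
… ∩ ⟦young⟧ = {x1, x2, x4, x9} ∩ {x1, x2, x3, x4, x6, x8, x9} = {x1, x2, x4, x9}
… ∩ ⟦lazy⟧ = {x1, x2, x4, x9} ∩ {x1, x2, x6, x8, x9} = {x1, x2, x9}
⟦young lazy clerk who trusted x3⟧ = {x1, x2, x9}, so the cardinality is 3.

3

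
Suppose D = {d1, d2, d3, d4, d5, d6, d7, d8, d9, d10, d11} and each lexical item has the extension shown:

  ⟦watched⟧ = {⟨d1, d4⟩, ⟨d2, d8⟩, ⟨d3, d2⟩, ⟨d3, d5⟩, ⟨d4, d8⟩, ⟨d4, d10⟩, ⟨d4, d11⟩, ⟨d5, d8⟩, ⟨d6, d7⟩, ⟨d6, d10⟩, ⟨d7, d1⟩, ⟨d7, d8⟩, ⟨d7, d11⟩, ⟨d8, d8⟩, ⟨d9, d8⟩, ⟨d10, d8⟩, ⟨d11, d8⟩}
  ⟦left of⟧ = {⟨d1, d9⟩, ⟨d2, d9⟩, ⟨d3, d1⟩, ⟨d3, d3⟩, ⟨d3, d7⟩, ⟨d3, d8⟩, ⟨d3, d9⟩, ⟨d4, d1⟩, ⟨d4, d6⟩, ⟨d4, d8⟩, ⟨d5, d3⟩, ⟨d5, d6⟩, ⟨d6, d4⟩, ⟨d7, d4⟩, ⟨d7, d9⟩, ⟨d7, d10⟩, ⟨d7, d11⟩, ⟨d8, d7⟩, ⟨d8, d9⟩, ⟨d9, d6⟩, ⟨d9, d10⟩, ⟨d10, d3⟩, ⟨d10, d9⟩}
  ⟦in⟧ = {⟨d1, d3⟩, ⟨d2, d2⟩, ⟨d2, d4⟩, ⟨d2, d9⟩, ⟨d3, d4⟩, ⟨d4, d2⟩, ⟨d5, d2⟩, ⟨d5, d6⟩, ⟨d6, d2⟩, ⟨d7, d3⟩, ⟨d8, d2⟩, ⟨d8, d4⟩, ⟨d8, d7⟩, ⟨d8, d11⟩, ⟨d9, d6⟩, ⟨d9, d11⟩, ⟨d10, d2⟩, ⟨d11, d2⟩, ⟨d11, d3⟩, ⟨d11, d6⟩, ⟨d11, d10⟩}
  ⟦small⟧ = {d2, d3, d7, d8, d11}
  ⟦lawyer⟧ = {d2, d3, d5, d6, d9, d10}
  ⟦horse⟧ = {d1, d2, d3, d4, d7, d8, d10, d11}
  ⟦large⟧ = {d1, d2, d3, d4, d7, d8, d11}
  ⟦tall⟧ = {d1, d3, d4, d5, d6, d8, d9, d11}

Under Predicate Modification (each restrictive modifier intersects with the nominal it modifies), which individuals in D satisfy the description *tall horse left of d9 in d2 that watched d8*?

⟦left of d9⟧ = {x : ⟨x, d9⟩ ∈ ⟦left of⟧} = {d1, d2, d3, d7, d8, d10}
⟦in d2⟧ = {x : ⟨x, d2⟩ ∈ ⟦in⟧} = {d2, d4, d5, d6, d8, d10, d11}
⟦that watched d8⟧ = {x : ⟨x, d8⟩ ∈ ⟦watched⟧} = {d2, d4, d5, d7, d8, d9, d10, d11}
⟦horse⟧ = {d1, d2, d3, d4, d7, d8, d10, d11}
… ∩ ⟦left of d9⟧ = {d1, d2, d3, d4, d7, d8, d10, d11} ∩ {d1, d2, d3, d7, d8, d10} = {d1, d2, d3, d7, d8, d10}
… ∩ ⟦in d2⟧ = {d1, d2, d3, d7, d8, d10} ∩ {d2, d4, d5, d6, d8, d10, d11} = {d2, d8, d10}
… ∩ ⟦that watched d8⟧ = {d2, d8, d10} ∩ {d2, d4, d5, d7, d8, d9, d10, d11} = {d2, d8, d10}
… ∩ ⟦tall⟧ = {d2, d8, d10} ∩ {d1, d3, d4, d5, d6, d8, d9, d11} = {d8}
So ⟦tall horse left of d9 in d2 that watched d8⟧ = {d8}.

{d8}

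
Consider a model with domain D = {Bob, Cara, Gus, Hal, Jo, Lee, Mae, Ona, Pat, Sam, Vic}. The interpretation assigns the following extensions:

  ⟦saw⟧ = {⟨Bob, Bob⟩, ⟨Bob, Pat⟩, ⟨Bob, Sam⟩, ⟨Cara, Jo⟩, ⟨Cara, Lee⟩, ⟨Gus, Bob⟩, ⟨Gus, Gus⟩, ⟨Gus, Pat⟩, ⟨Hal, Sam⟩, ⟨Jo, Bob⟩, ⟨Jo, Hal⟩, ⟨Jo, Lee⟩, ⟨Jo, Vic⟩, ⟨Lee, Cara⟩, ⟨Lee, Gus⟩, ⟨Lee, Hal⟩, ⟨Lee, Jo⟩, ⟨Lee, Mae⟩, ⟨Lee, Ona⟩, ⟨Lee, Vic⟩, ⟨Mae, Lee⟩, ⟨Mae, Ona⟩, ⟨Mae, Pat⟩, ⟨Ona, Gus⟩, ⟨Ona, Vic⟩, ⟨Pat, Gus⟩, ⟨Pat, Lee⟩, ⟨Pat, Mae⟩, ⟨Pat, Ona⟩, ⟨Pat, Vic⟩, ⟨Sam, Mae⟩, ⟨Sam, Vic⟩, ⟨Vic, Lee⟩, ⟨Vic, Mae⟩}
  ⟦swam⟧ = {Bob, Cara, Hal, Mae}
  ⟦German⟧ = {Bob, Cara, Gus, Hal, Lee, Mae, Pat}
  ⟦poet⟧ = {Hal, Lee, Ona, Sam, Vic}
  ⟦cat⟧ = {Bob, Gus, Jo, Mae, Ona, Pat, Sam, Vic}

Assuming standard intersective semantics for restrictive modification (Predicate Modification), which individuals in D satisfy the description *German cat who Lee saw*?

{Gus, Mae}

⟦who Lee saw⟧ = {x : ⟨Lee, x⟩ ∈ ⟦saw⟧} = {Cara, Gus, Hal, Jo, Mae, Ona, Vic}
⟦cat⟧ = {Bob, Gus, Jo, Mae, Ona, Pat, Sam, Vic}
… ∩ ⟦who Lee saw⟧ = {Bob, Gus, Jo, Mae, Ona, Pat, Sam, Vic} ∩ {Cara, Gus, Hal, Jo, Mae, Ona, Vic} = {Gus, Jo, Mae, Ona, Vic}
… ∩ ⟦German⟧ = {Gus, Jo, Mae, Ona, Vic} ∩ {Bob, Cara, Gus, Hal, Lee, Mae, Pat} = {Gus, Mae}
So ⟦German cat who Lee saw⟧ = {Gus, Mae}.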